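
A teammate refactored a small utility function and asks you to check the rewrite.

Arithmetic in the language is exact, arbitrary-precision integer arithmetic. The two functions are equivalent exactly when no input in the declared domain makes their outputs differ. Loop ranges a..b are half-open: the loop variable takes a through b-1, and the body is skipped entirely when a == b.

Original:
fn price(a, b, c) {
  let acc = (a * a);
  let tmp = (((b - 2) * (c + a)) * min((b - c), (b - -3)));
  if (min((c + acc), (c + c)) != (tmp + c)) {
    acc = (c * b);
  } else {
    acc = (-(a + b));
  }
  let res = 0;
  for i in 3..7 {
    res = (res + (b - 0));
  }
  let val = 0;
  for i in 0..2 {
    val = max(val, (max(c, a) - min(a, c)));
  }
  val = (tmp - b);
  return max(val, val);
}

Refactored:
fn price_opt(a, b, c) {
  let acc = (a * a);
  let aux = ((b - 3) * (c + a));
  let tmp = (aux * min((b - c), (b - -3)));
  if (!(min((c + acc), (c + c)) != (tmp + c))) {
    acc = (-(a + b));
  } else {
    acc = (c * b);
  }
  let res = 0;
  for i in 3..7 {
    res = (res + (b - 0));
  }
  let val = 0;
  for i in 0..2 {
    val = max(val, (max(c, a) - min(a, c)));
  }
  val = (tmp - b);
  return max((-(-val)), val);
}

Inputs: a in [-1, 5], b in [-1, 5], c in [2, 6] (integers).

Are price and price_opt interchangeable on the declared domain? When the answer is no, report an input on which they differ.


These are not equivalent — on a=-1, b=-1, c=2 the outputs split (10 vs 13).
price: acc = 1; tmp = 9; (min((c + acc), (c + c)) != (tmp + c)) -> true; acc = -2; res = 0; [i=3]; res = -1; [i=4]; res = -2; [i=5]; res = -3; [i=6]; res = -4; val = 0; [i=0]; val = 3; [i=1]; val = 3; val = 10; return 10
price_opt: acc = 1; aux = -4; tmp = 12; (!(min((c + acc), (c + c)) != (tmp + c))) -> false; acc = -2; res = 0; [i=3]; res = -1; [i=4]; res = -2; [i=5]; res = -3; [i=6]; res = -4; val = 0; [i=0]; val = 3; [i=1]; val = 3; val = 13; return 13
verdict: not equivalent; witness: a=-1, b=-1, c=2


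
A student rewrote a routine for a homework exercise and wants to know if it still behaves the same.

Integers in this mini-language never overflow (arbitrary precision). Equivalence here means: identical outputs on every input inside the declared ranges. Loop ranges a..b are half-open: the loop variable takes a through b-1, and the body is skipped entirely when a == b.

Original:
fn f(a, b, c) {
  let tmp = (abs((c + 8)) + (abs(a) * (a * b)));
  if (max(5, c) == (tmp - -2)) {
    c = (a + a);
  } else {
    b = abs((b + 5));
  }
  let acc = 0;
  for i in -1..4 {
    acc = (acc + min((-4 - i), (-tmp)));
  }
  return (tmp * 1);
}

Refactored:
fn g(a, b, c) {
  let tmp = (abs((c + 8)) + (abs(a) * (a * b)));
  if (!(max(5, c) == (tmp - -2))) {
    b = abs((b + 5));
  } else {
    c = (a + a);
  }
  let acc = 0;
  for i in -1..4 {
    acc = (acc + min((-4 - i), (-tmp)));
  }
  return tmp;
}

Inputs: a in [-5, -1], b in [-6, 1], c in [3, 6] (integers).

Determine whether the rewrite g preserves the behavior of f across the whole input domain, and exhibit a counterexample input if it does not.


Reading the diff, among the changes: constant usage differs, boolean connective usage differs, arithmetic usage differs.
As a probe, take a=-1, b=1, c=3: f runs tmp := 10 | (max(5, c) == (tmp - -2)): false | b := 6 | acc := 0 | iter i=-1: | acc := -10 | iter i=0: | acc := -20 | iter i=1: | acc := -30 | iter i=2: | acc := -40 | iter i=3: | acc := -50 | result 10; g runs tmp := 10 | (!(max(5, c) == (tmp - -2))): true | b := 6 | acc := 0 | iter i=-1: | acc := -10 | iter i=0: | acc := -20 | iter i=1: | acc := -30 | iter i=2: | acc := -40 | iter i=3: | acc := -50 | result 10; both end at 10.
An exhaustive pass over the 160 declared inputs shows identical outputs.
verdict: equivalent


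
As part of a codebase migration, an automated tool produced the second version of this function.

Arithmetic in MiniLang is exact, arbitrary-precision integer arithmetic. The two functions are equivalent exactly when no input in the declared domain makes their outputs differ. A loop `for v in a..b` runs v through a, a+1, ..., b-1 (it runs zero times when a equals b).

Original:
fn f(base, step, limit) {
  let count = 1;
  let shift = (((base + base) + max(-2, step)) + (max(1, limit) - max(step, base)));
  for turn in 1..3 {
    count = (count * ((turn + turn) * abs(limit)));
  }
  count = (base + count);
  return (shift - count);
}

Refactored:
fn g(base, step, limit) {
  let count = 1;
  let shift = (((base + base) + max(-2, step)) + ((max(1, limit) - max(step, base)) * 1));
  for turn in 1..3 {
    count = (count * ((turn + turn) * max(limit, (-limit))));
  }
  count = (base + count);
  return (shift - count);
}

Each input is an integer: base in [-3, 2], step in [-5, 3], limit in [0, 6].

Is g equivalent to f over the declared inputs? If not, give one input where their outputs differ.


Differences: constant usage differs, min/max/abs usage differs, arithmetic usage differs — yet all 378 inputs agree.
verdict: equivalent


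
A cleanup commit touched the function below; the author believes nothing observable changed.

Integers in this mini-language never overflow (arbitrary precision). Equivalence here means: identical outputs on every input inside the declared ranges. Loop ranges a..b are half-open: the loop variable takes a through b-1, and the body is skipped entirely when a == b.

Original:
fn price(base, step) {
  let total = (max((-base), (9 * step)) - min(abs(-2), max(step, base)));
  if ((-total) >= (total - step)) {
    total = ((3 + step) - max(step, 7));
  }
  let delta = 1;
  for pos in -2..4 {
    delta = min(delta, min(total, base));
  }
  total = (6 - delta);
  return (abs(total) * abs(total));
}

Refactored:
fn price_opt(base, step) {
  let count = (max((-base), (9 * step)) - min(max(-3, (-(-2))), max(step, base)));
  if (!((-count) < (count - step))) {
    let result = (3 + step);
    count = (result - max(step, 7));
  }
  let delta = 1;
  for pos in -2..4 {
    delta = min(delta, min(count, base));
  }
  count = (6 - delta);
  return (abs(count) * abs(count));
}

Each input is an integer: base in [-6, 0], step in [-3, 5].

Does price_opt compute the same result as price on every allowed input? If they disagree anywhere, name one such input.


Although `-2` became `-3`, no input in the stated domain can expose it.
One worked example (base=-3, step=-3) — price: total=6, then ((-total) >= (total - step)) is false, then delta=1, then (pos=-2), then delta=-3, then (pos=-1), then delta=-3, then (pos=0), then delta=-3, then (pos=1), then delta=-3, then (pos=2), then delta=-3, then (pos=3), then delta=-3, then total=9, then returns 81; price_opt: count=6, then (!((-count) < (count - step))) is false, then delta=1, then (pos=-2), then delta=-3, then (pos=-1), then delta=-3, then (pos=0), then delta=-3, then (pos=1), then delta=-3, then (pos=2), then delta=-3, then (pos=3), then delta=-3, then count=9, then returns 81; agreement on 81.
An exhaustive pass over the 63 declared inputs shows identical outputs.
verdict: equivalent


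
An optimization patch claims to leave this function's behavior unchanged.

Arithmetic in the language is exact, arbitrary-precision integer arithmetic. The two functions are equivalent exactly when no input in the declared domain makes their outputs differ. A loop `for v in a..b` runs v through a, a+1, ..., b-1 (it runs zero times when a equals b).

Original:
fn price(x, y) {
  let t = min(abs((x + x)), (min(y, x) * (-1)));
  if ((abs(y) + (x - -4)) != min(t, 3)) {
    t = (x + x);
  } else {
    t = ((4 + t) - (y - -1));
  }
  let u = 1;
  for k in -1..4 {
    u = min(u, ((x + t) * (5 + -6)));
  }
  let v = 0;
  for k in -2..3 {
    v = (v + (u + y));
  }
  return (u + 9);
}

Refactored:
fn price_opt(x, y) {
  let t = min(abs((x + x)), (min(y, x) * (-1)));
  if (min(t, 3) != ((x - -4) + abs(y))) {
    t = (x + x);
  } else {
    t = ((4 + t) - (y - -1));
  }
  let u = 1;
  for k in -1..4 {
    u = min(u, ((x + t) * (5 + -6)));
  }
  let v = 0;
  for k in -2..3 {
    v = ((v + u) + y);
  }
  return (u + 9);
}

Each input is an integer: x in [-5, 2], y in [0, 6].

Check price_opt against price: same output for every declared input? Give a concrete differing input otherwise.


Reading the diff, among the changes: same computation, different form.
One worked example (x=-5, y=6) — price: t = 5; ((abs(y) + (x - -4)) != min(t, 3)) -> true; t = -10; u = 1; [k=-1]; u = 1; [k=0]; u = 1; [k=1]; u = 1; [k=2]; u = 1; [k=3]; u = 1; v = 0; [k=-2]; v = 7; [k=-1]; v = 14; [k=0]; v = 21; [k=1]; v = 28; [k=2]; v = 35; return 10; price_opt: t = 5; (min(t, 3) != ((x - -4) + abs(y))) -> true; t = -10; u = 1; [k=-1]; u = 1; [k=0]; u = 1; [k=1]; u = 1; [k=2]; u = 1; [k=3]; u = 1; v = 0; [k=-2]; v = 7; [k=-1]; v = 14; [k=0]; v = 21; [k=1]; v = 28; [k=2]; v = 35; return 10; agreement on 10.
Every one of the 56 inputs gives matching results.
verdict: equivalent


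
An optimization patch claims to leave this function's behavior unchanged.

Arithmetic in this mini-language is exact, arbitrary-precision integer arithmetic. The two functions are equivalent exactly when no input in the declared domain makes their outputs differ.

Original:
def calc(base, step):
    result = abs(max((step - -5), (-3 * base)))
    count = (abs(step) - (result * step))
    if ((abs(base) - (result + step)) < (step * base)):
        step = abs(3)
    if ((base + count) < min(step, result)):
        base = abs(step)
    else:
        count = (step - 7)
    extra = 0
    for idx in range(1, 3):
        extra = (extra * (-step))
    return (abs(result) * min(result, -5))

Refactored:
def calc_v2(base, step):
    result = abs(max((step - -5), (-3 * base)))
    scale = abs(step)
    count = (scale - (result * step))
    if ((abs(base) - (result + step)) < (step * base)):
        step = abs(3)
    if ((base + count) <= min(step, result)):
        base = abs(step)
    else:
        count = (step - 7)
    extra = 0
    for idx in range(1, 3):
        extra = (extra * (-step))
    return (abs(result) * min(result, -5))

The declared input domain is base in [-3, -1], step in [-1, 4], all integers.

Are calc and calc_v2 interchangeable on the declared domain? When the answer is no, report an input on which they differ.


Although `((base + count) < min(step, result))` became `((base + count) <= min(step, result))`, no input in the stated domain can expose it; all 18 inputs agree.
verdict: equivalent


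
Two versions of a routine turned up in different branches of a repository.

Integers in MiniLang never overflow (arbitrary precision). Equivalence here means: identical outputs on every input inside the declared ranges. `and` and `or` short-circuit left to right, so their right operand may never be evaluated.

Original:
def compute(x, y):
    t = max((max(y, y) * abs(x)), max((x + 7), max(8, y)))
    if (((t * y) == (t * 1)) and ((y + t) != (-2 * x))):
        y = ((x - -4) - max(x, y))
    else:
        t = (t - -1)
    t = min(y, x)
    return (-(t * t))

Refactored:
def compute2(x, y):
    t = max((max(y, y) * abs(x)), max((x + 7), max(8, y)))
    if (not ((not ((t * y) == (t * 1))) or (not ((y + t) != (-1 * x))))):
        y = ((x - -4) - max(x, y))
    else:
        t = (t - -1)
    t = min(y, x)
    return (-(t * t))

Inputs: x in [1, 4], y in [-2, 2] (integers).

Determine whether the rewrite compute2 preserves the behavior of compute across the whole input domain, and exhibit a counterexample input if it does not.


The edit looks behavioral (`-2` became `-1`), but over these ranges it never changes the outcome.
Spot check at x=1, y=0 — compute: t=8, then (((t * y) == (t * 1)) and ((y + t) != (-2 * x))) is false, then t=9, then t=0, then returns 0. compute2: t=8, then (not ((not ((t * y) == (t * 1))) or (not ((y + t) != (-1 * x))))) is false, then t=9, then t=0, then returns 0. Both give 0.
Sweeping the whole domain (20 inputs) finds no disagreement.
verdict: equivalent


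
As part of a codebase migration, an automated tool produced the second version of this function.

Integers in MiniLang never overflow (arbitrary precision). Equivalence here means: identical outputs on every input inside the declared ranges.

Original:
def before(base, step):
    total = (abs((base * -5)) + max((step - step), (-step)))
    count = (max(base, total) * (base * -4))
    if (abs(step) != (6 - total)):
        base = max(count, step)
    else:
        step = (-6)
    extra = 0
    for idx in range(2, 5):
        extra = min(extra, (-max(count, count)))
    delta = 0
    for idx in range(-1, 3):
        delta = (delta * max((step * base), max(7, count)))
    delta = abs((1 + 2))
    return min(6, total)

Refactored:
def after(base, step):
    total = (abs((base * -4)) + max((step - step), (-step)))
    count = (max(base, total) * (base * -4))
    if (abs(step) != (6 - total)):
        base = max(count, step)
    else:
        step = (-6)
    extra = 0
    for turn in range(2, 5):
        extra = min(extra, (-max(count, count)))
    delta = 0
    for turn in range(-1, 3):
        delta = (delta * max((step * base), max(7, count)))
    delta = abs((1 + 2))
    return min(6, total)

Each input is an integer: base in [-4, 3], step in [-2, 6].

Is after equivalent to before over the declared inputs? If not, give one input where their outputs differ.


The rewrite breaks on base=-1, step=-1, where the results are 6 and 5.
before: total=6, then count=24, then (abs(step) != (6 - total)) is true, then base=24, then extra=0, then (idx=2), then extra=-24, then (idx=3), then extra=-24, then (idx=4), then extra=-24, then delta=0, then (idx=-1), then delta=0, then (idx=0), then delta=0, then (idx=1), then delta=0, then (idx=2), then delta=0, then delta=3, then returns 6
after: total=5, then count=20, then (abs(step) != (6 - total)) is false, then step=-6, then extra=0, then (turn=2), then extra=-20, then (turn=3), then extra=-20, then (turn=4), then extra=-20, then delta=0, then (turn=-1), then delta=0, then (turn=0), then delta=0, then (turn=1), then delta=0, then (turn=2), then delta=0, then delta=3, then returns 5
verdict: not equivalent; witness: base=-1, step=-1


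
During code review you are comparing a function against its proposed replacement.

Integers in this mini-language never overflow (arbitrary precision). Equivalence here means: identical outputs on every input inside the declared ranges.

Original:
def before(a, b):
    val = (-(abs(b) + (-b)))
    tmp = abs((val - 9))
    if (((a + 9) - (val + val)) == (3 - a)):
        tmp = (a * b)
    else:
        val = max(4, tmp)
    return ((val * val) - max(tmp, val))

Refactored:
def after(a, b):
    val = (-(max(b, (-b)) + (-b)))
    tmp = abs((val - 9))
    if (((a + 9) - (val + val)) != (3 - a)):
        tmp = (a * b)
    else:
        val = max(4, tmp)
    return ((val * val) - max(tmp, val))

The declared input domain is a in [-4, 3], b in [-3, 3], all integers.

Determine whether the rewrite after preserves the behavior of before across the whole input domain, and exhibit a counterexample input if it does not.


These are not equivalent — on a=-4, b=-3 the outputs split (210 vs 24).
before: val := -6 | tmp := 15 | (((a + 9) - (val + val)) == (3 - a)): false | val := 15 | result 210
after: val := -6 | tmp := 15 | (((a + 9) - (val + val)) != (3 - a)): true | tmp := 12 | result 24
verdict: not equivalent; witness: a=-4, b=-3


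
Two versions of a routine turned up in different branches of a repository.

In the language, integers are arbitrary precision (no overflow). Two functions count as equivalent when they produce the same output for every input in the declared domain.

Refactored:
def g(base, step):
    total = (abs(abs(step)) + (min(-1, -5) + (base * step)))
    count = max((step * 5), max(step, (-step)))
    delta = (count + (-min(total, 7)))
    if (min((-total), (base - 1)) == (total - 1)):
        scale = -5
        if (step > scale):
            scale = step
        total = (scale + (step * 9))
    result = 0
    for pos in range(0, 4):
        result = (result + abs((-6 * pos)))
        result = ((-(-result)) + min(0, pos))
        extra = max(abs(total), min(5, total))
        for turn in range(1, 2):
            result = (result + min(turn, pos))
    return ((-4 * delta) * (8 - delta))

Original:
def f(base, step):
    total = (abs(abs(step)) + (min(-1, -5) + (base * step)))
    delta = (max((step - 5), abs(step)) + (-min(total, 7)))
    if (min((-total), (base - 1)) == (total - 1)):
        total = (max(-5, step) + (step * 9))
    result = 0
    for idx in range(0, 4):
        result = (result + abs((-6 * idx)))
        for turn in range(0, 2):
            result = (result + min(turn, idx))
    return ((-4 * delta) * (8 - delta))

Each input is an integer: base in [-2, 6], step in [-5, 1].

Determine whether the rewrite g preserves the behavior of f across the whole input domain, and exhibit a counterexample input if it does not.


Try base=-2, step=1.
f: total=-6, then delta=7, then (min((-total), (base - 1)) == (total - 1)) is false, then result=0, then (idx=0), then result=0, then (turn=0), then result=0, then (turn=1), then result=0, then (idx=1), then result=6, then (turn=0), then result=6, then (turn=1), then result=7, then (idx=2), then result=19, then (turn=0), then result=19, then (turn=1), then result=20, then (idx=3), then result=38, then (turn=0), then result=38, then (turn=1), then result=39, then returns -28
g: total=-6, then count=5, then delta=11, then (min((-total), (base - 1)) == (total - 1)) is false, then result=0, then (pos=0), then result=0, then result=0, then extra=6, then (turn=1), then result=0, then (pos=1), then result=6, then result=6, then extra=6, then (turn=1), then result=7, then (pos=2), then result=19, then result=19, then extra=6, then (turn=1), then result=20, then (pos=3), then result=38, then result=38, then extra=6, then (turn=1), then result=39, then returns 132
-28 != 132, so the rewrite changes behavior.
verdict: not equivalent; witness: base=-2, step=1


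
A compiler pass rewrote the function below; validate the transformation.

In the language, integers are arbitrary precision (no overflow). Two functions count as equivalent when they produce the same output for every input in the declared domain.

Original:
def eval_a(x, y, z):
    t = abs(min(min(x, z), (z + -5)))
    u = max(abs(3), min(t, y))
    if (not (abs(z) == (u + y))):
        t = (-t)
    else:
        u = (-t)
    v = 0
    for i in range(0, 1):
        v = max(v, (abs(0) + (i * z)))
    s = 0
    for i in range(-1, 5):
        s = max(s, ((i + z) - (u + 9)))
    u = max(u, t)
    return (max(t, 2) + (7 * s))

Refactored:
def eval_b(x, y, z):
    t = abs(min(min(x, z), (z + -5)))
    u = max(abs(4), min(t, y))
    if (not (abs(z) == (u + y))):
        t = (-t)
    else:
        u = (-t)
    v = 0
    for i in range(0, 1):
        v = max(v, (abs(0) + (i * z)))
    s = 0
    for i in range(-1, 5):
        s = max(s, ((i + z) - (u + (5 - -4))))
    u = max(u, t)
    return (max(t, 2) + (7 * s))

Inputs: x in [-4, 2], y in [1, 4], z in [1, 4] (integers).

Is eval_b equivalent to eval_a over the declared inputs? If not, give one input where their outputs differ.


Input x=-4, y=1, z=4: 25 from eval_a versus 2 from eval_b.
verdict: not equivalent; witness: x=-4, y=1, z=4


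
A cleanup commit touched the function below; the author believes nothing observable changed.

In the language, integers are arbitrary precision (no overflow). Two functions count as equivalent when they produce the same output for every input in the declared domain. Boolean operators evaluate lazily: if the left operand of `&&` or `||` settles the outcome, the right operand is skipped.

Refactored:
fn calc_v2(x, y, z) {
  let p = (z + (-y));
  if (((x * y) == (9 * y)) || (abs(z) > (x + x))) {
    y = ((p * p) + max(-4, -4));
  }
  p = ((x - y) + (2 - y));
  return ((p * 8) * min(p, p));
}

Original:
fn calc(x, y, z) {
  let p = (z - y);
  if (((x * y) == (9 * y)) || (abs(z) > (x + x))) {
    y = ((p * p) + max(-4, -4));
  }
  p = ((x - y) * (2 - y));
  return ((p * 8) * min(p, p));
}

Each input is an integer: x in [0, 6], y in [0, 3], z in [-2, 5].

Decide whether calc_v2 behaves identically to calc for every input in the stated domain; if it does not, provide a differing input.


Evaluate both at x=0, y=0, z=-2.
calc: p = -2; (((x * y) == (9 * y)) || (abs(z) > (x + x))) -> true; y = 0; p = 0; return 0
calc_v2: p = -2; (((x * y) == (9 * y)) || (abs(z) > (x + x))) -> true; y = 0; p = 2; return 32
0 against 32: the behavior changed.
verdict: not equivalent; witness: x=0, y=0, z=-2


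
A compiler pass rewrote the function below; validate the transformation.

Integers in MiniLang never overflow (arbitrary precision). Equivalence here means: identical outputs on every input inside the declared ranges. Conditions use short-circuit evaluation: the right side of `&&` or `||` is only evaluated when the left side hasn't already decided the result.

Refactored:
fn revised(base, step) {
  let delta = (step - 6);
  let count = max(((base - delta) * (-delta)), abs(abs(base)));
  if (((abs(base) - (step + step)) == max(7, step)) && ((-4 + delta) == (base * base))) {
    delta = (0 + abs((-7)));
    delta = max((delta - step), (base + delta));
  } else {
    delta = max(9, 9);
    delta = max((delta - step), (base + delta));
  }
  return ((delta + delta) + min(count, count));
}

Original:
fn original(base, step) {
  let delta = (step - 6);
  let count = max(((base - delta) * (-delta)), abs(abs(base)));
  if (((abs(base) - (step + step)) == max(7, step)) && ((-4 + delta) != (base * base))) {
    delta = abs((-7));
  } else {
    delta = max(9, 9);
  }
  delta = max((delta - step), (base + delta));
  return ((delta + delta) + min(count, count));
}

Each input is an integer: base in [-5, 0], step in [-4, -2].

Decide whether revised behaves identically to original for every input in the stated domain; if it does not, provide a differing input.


There is a counterexample at base=-3, step=-2: 58 on one side, 62 on the other.
original: delta := -8 | count := 40 | (((abs(base) - (step + step)) == max(7, step)) && ((-4 + delta) != (base * base))): true | delta := 7 | delta := 9 | result 58
revised: delta := -8 | count := 40 | (((abs(base) - (step + step)) == max(7, step)) && ((-4 + delta) == (base * base))): false | delta := 9 | delta := 11 | result 62
verdict: not equivalent; witness: base=-3, step=-2


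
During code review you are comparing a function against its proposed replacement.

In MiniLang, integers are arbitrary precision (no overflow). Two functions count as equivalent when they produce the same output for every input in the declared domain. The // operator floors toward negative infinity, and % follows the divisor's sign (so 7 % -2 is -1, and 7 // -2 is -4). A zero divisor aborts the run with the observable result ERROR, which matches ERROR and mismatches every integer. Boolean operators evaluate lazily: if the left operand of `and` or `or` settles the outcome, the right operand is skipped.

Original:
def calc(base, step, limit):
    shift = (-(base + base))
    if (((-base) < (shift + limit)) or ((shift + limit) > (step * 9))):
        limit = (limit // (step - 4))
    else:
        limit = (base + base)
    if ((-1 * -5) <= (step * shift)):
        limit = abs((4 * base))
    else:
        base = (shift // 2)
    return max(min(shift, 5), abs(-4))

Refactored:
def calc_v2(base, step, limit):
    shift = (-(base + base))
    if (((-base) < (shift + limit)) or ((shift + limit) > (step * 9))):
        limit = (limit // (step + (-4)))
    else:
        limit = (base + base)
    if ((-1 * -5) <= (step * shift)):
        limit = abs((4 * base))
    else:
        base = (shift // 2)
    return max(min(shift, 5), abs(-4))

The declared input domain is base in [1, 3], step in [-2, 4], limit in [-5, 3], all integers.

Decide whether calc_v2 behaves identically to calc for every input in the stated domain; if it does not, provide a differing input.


The two are interchangeable: arithmetic usage differs, and every declared input agrees.
Tracing base=2, step=1, limit=-2: calc: shift = -4; (((-base) < (shift + limit)) or ((shift + limit) > (step * 9))) -> false; limit = 4; ((-1 * -5) <= (step * shift)) -> false; base = -2; return 4 | calc_v2: shift = -4; (((-base) < (shift + limit)) or ((shift + limit) > (step * 9))) -> false; limit = 4; ((-1 * -5) <= (step * shift)) -> false; base = -2; return 4 — matching result 4.
Sweeping the whole domain (189 inputs) finds no disagreement.
verdict: equivalent


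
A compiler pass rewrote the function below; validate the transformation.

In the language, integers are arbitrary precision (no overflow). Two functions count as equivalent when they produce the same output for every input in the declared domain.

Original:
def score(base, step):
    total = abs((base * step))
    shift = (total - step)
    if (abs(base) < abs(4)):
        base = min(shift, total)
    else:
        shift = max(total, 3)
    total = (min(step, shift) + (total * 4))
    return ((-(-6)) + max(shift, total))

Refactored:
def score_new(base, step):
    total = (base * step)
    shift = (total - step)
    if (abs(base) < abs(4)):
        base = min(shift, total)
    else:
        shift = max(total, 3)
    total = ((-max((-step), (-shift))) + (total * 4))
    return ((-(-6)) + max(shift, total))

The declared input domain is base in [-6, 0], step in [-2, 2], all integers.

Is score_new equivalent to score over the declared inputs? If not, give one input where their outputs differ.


Run the pair on base=-6, step=1.
score: total = 6; shift = 5; (abs(base) < abs(4)) -> false; shift = 6; total = 25; return 31
score_new: total = -6; shift = -7; (abs(base) < abs(4)) -> false; shift = 3; total = -23; return 9
31 and 9 differ, so these are not the same function on this domain.
verdict: not equivalent; witness: base=-6, step=1


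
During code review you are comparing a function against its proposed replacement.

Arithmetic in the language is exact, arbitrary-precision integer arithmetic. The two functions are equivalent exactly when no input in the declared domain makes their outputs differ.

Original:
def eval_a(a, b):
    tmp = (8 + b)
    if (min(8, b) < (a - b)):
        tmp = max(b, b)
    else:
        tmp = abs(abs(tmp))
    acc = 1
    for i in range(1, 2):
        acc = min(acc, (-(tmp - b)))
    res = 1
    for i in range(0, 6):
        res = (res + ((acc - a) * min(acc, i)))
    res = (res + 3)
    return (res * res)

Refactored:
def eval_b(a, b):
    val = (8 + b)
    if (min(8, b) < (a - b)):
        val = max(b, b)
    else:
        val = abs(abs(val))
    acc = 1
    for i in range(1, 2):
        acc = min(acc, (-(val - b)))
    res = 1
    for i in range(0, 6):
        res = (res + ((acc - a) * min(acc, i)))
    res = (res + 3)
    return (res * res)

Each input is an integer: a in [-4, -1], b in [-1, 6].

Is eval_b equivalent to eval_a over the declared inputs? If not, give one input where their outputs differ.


Although local variable names differ, 32/32 inputs agree.
verdict: equivalent


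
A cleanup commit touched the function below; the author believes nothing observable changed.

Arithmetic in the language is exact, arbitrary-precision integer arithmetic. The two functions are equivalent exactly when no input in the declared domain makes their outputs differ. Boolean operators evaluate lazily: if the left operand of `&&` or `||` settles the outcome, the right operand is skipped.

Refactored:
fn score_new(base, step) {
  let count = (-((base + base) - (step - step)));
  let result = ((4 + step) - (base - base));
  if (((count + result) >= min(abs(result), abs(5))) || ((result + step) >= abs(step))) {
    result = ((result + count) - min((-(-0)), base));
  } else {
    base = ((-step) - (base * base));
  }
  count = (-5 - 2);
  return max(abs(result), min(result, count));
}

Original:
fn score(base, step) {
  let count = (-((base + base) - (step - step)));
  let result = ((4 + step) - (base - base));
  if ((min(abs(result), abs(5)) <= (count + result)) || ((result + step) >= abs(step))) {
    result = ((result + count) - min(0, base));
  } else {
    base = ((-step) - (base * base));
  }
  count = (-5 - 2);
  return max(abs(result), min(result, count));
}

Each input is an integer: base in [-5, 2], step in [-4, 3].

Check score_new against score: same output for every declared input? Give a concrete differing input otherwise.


Comparing the listings, the differences include: comparison usage differs.
Spot check at base=-4, step=2 — score: count := 8 | result := 6 | ((min(abs(result), abs(5)) <= (count + result)) || ((result + step) >= abs(step))): true | result := 18 | count := -7 | result 18. score_new: count := 8 | result := 6 | (((count + result) >= min(abs(result), abs(5))) || ((result + step) >= abs(step))): true | result := 18 | count := -7 | result 18. Both give 18.
An exhaustive pass over the 64 declared inputs shows identical outputs.
verdict: equivalent


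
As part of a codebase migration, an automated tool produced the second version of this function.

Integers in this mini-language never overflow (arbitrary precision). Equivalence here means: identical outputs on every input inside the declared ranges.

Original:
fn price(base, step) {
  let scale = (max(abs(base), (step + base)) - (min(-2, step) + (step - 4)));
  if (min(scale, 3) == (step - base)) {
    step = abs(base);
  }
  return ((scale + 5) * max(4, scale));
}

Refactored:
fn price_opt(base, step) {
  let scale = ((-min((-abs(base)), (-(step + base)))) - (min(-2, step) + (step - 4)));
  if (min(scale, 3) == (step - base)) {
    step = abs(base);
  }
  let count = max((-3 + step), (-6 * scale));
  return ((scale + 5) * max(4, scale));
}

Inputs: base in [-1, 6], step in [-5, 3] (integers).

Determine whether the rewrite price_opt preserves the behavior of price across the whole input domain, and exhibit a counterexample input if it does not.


Changes here: statement counts differ; local variable names differ; arithmetic usage differs; constant usage differs; min/max/abs usage differs; the full 72-point sweep finds no disagreement.
verdict: equivalent


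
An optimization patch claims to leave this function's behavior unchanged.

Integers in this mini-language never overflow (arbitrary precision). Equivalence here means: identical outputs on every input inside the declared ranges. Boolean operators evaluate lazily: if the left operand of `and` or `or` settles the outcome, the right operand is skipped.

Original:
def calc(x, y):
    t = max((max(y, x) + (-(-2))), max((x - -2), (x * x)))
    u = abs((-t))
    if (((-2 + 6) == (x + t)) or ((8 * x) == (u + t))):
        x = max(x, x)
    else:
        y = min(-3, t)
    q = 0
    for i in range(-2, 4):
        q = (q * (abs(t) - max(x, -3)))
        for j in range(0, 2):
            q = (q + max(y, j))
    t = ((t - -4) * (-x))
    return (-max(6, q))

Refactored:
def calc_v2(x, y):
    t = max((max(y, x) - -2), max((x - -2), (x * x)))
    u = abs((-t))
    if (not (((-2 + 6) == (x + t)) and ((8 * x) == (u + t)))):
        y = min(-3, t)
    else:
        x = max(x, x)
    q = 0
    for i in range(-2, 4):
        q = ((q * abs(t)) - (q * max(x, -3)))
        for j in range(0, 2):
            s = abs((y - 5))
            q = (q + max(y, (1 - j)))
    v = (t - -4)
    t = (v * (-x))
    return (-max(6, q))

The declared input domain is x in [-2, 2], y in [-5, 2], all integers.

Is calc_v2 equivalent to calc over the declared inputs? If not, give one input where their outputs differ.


These are not equivalent — on x=0, y=2 the outputs split (-5460 vs -1365).
calc: t=4, then u=4, then (((-2 + 6) == (x + t)) or ((8 * x) == (u + t))) is true, then x=0, then q=0, then (i=-2), then q=0, then (j=0), then q=2, then (j=1), then q=4, then (i=-1), then q=16, then (j=0), then q=18, then (j=1), then q=20, then (i=0), then q=80, then (j=0), then q=82, then (j=1), then q=84, then (i=1), then q=336, then (j=0), then q=338, then (j=1), then q=340, then (i=2), then q=1360, then (j=0), then q=1362, then (j=1), then q=1364, then (i=3), then q=5456, then (j=0), then q=5458, then (j=1), then q=5460, then t=0, then returns -5460
calc_v2: t=4, then u=4, then (not (((-2 + 6) == (x + t)) and ((8 * x) == (u + t)))) is true, then y=-3, then q=0, then (i=-2), then q=0, then (j=0), then s=8, then q=1, then (j=1), then s=8, then q=1, then (i=-1), then q=4, then (j=0), then s=8, then q=5, then (j=1), then s=8, then q=5, then (i=0), then q=20, then (j=0), then s=8, then q=21, then (j=1), then s=8, then q=21, then (i=1), then q=84, then (j=0), then s=8, then q=85, then (j=1), then s=8, then q=85, then (i=2), then q=340, then (j=0), then s=8, then q=341, then (j=1), then s=8, then q=341, then (i=3), then q=1364, then (j=0), then s=8, then q=1365, then (j=1), then s=8, then q=1365, then v=8, then t=0, then returns -1365
verdict: not equivalent; witness: x=0, y=2


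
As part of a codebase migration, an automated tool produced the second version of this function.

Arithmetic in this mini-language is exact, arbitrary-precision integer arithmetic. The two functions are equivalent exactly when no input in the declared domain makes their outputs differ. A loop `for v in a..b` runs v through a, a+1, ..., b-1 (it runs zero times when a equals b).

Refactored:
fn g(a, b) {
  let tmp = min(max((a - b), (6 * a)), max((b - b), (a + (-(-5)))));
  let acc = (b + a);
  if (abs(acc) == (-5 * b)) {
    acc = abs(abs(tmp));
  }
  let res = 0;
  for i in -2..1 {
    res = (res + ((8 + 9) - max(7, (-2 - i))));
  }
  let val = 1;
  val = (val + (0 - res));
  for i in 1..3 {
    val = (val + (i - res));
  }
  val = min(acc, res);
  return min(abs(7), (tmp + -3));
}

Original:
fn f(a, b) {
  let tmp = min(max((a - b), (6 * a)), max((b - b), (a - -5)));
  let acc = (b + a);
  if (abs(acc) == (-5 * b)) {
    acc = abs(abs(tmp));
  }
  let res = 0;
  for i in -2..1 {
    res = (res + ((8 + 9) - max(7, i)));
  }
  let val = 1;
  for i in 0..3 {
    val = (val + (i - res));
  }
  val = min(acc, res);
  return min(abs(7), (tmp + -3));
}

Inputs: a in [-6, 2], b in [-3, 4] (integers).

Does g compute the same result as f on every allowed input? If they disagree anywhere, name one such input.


Side by side, the visible changes include: arithmetic usage differs, plus loop structure differs, plus statement counts differ, plus constant usage differs.
One worked example (a=-4, b=0) — f: tmp = -4; acc = -4; (abs(acc) == (-5 * b)) -> false; res = 0; [i=-2]; res = 10; [i=-1]; res = 20; [i=0]; res = 30; val = 1; [i=0]; val = -29; [i=1]; val = -58; [i=2]; val = -86; val = -4; return -7; g: tmp = -4; acc = -4; (abs(acc) == (-5 * b)) -> false; res = 0; [i=-2]; res = 10; [i=-1]; res = 20; [i=0]; res = 30; val = 1; val = -29; [i=1]; val = -58; [i=2]; val = -86; val = -4; return -7; agreement on -7.
An exhaustive pass over the 72 declared inputs shows identical outputs.
verdict: equivalent


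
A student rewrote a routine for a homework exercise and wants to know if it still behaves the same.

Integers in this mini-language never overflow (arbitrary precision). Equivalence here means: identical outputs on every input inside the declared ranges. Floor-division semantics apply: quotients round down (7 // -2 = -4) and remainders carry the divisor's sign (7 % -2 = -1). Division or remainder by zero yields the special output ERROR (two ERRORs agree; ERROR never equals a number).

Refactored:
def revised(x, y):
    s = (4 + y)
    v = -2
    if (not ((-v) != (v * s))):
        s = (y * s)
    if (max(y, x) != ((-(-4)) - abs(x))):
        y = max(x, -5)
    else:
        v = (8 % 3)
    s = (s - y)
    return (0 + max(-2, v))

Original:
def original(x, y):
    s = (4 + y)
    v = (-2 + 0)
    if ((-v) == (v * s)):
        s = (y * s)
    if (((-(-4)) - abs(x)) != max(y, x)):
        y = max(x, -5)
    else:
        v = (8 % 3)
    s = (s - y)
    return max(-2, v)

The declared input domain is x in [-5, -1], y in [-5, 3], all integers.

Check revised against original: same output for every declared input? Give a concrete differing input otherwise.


Behavior is preserved: although comparison usage differs; also boolean connective usage differs, the outputs never diverge.
As a probe, take x=-4, y=-4: original runs s = 0; v = -2; ((-v) == (v * s)) -> false; (((-(-4)) - abs(x)) != max(y, x)) -> true; y = -4; s = 4; return -2; revised runs s = 0; v = -2; (not ((-v) != (v * s))) -> false; (max(y, x) != ((-(-4)) - abs(x))) -> true; y = -4; s = 4; return -2; both end at -2.
Checked all 45 inputs in the declared domain: the outputs agree on every one.
verdict: equivalent


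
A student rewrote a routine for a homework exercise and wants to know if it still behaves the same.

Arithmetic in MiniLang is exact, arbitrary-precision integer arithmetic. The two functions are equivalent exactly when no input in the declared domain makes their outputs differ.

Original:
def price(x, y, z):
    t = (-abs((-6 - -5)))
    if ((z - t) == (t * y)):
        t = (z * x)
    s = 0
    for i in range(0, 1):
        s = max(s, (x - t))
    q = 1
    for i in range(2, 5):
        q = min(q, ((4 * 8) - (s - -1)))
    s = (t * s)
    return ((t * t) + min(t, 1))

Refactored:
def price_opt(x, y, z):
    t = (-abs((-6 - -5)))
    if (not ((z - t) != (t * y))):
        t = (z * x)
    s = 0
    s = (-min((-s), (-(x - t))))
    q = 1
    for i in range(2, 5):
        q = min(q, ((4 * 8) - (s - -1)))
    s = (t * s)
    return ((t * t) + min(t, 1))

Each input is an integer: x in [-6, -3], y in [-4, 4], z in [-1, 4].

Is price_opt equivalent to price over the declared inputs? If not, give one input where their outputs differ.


The two versions differ — the changes include boolean connective usage differs, and comparison usage differs, and loop structure differs, and statement counts differ, and min/max/abs usage differs.
As a probe, take x=-3, y=4, z=4: price runs t := -1 | ((z - t) == (t * y)): false | s := 0 | iter i=0: | s := 0 | q := 1 | iter i=2: | q := 1 | iter i=3: | q := 1 | iter i=4: | q := 1 | s := 0 | result 0; price_opt runs t := -1 | (not ((z - t) != (t * y))): false | s := 0 | s := 0 | q := 1 | iter i=2: | q := 1 | iter i=3: | q := 1 | iter i=4: | q := 1 | s := 0 | result 0; both end at 0.
Checked all 216 inputs in the declared domain: the outputs agree on every one.
verdict: equivalent


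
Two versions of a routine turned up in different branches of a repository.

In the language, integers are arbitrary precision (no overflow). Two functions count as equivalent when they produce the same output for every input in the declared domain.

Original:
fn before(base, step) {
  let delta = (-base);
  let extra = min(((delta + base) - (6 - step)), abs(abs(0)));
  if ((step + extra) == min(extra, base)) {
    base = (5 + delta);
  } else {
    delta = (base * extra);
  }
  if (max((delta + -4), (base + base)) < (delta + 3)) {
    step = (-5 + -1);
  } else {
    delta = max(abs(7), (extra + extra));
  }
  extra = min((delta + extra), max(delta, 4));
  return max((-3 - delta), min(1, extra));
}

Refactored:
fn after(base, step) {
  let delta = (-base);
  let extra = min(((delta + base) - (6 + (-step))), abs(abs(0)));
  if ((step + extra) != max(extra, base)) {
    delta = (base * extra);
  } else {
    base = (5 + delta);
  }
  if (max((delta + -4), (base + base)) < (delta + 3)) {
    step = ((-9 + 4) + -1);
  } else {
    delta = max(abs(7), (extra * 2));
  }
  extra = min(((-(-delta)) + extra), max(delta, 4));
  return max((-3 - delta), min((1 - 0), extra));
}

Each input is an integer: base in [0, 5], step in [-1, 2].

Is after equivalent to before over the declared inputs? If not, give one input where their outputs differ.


Input base=0, step=0: 1 from before versus -3 from after.
verdict: not equivalent; witness: base=0, step=0


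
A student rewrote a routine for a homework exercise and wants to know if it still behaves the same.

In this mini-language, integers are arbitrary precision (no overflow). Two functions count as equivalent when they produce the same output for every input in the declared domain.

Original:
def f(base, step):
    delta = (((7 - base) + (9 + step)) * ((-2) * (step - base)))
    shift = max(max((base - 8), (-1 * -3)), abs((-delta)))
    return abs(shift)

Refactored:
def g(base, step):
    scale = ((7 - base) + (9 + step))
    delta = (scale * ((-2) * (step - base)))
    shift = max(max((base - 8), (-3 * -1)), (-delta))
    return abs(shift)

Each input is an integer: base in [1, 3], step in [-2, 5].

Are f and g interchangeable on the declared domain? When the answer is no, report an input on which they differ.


There is a counterexample at base=1, step=-2: 78 on one side, 3 on the other.
f: delta becomes 78; next shift becomes 78; next final value 78
g: scale becomes 13; next delta becomes 78; next shift becomes 3; next final value 3
verdict: not equivalent; witness: base=1, step=-2
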